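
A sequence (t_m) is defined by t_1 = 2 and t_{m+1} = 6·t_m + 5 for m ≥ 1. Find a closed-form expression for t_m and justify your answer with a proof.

t_m = 3·6^(m - 1) - 1

Computing the first terms: t_1 = 2, t_2 = 17, t_3 = 107. This suggests t_m = 3·6^(m - 1) - 1.
For the base case m = 1: the formula gives 2 = 2 = t_1.
Suppose the result is true for m = j, so t_j = 3·6^(j - 1) - 1.
Then t_{j+1} = 6·t_j + 5 = 6·(3·6^(j - 1) - 1) + 5 = 3·6^j - 1 = 3·6^((j+1) - 1) - 1,
which is the claimed formula at m = j+1.
Hence, by induction on m, the claim holds for every m ≥ 1.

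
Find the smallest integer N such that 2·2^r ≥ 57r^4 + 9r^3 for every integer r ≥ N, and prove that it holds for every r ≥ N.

N = 23

At r = 22: 8388608 < 13448424, so the inequality fails and N ≥ 23. We prove 2·2^r ≥ 57r^4 + 9r^3 for all r ≥ 23.
Base step (r = 23): 2·2^r = 16777216 and 57r^4 + 9r^3 = 16060440, so 16777216 ≥ 16060440.
Inductive step: suppose the statement holds for some j ≥ 23, so 2·2^j ≥ 57j^4 + 9j^3.
Then 2·2^(j + 1) = 2·(2·2^j) ≥ 2·(57j^4 + 9j^3).
Also, for j ≥ 23 we have 2·(57j^4 + 9j^3) ≥ 57(j+1)^4 + 9(j+1)^3, since 2·(57j^4 + 9j^3) − (57(j+1)^4 + 9(j+1)^3) = 57j^4 - 219j^3 - 369j^2 - 255j - 66, which is nonnegative for all j ≥ 23.
Combining, 2·2^(j + 1) ≥ 57(j+1)^4 + 9(j+1)^3.
By induction, the statement is established for all r ≥ 23.
Hence the smallest such N is 23.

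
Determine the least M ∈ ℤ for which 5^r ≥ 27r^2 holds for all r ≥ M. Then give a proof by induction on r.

M = 4

At r = 3: 125 < 243, so the inequality fails and M ≥ 4. We prove 5^r ≥ 27r^2 for all r ≥ 4.
For the base case r = 4: 5^r = 625 and 27r^2 = 432, so 625 ≥ 432.
Inductive step: assume the claim holds for r = p, so 5^p ≥ 27p^2.
Then 5^(p + 1) = 5·(5^p) ≥ 5·(27p^2).
Also, for p ≥ 4 we have 5·(27p^2) ≥ 27(p+1)^2, since 5 ≥ (1 + 1/p)^2 for all p ≥ 4.
Combining, 5^(p + 1) ≥ 27(p+1)^2.
Hence, by induction on r, the claim holds for every r ≥ 4.
Hence the smallest such M is 4.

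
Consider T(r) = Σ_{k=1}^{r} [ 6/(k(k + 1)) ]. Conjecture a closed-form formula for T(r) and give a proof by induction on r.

We claim T(r) = 6r/(r + 1) for all r ≥ 1.
For the base case r = 1: T(1) = 3, and the closed form gives 3. They agree.
Inductive step: suppose the statement holds for some k ≥ 1, so T(k) = 6k/(k + 1).
Then T(k+1) = T(k) + (6/((k + 1)(k + 2))) = (6k/(k + 1)) + (6/((k + 1)(k + 2))).
Simplifying, T(k+1) = 6(k + 1)/(k + 2) = 6(k+1)/((k+1) + 1),
which is the closed form with r = k+1.
By induction, the statement is established for all r ≥ 1.

T(r) = 6r/(r + 1)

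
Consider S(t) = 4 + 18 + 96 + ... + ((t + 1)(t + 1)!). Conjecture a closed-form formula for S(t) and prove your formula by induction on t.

We claim S(t) = (t + 2)! - 2 for all t ≥ 1.
When t = 1: S(1) = 4, and the closed form gives 4. They agree.
For the inductive step, assume it holds for an arbitrary p ≥ 1, so S(p) = (p + 2)! - 2.
Then S(p+1) = S(p) + ((p + 2)(p + 2)!) = ((p + 2)! - 2) + ((p + 2)(p + 2)!).
Simplifying, S(p+1) = ((p+1) + 2)! - 2,
which is the closed form with t = p+1.
This completes the induction.

S(t) = (t + 2)! - 2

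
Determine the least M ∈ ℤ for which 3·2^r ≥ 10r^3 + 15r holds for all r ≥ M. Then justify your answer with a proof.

At r = 12: 12288 < 17460, so the inequality fails and M ≥ 13. We prove 3·2^r ≥ 10r^3 + 15r for all r ≥ 13.
Base case (r = 13): 3·2^r = 24576 and 10r^3 + 15r = 22165, so 24576 ≥ 22165.
Inductive step: assume the claim holds for r = i, so 3·2^i ≥ 10i^3 + 15i.
Then 3·2^(i + 1) = 2·(3·2^i) ≥ 2·(10i^3 + 15i).
Also, for i ≥ 13 we have 2·(10i^3 + 15i) ≥ 10(i+1)^3 + 15(i+1), since 2·(10i^3 + 15i) − (10(i+1)^3 + 15(i+1)) = 10i^3 - 30i^2 - 15i - 25, which is nonnegative for all i ≥ 13.
Combining, 3·2^(i + 1) ≥ 10(i+1)^3 + 15(i+1).
This completes the induction.
Hence the smallest such M is 13.

M = 13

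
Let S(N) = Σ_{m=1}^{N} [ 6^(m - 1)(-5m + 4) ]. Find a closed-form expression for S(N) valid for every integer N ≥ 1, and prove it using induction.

S(N) = 6^N(-N + 1) - 1

We claim S(N) = 6^N(-N + 1) - 1 for all N ≥ 1.
For the base case N = 1: S(1) = -1, and the closed form gives -1. They agree.
Inductive step: suppose the statement holds for some m ≥ 1, so S(m) = 6^m(-m + 1) - 1.
Then S(m+1) = S(m) + (6^m(-5m - 1)) = (6^m(-m + 1) - 1) + (6^m(-5m - 1)).
Simplifying, S(m+1) = -6·6^m·m - 1 = 6^(m+1)(-(m+1) + 1) - 1,
which is the closed form with N = m+1.
Hence, by induction on N, the claim holds for every N ≥ 1.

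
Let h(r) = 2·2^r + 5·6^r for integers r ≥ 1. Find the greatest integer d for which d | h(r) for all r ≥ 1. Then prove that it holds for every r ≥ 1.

Computing the first values: h(1) = 34 and h(2) = 188; gcd(34, 188) = 2, so d ≤ 2.
We prove 2 | 2·2^r + 5·6^r for all r ≥ 1 by induction on r.
Base step (r = 1): h(1) = 34 = 2·(17), so 2 | h(1).
Inductive step: suppose the statement holds for some i ≥ 1, i.e. 2 | h(i). Then
h(i+1) − 6·h(i) = (2·2^(i+1) + 5·6^(i+1)) − 6·(2·2^i + 5·6^i) = (2)·2^i·(2 − 6) = (-8)·2^i. Since 2 | h(i) by the inductive hypothesis, 2 | 6·h(i); and 2 | -8 since -8 = 2·-4. Therefore 2 | h(i+1).
By induction, the statement is established for all r ≥ 1.
Therefore the largest such d is 2.

d = 2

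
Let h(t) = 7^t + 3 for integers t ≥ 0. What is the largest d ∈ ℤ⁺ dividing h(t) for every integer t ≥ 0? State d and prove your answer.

d = 2

Computing the first values: h(0) = 4 and h(1) = 10; gcd(4, 10) = 2, so d ≤ 2.
We prove 2 | 7^t + 3 for all t ≥ 0 by induction on t.
Base case (t = 0): h(0) = 4 = 2·(2), so 2 | h(0).
Suppose the result is true for t = k, i.e. 2 | h(k). Then
h(k+1) = 7^(k+1) + 3 = 7·(7^k + 3) - 18 = 7·h(k) - 18. The first term is divisible by 2 by the inductive hypothesis, and -18 is divisible by 2. Hence 2 | h(k+1).
By induction, the statement is established for all t ≥ 0.
Therefore the largest such d is 2.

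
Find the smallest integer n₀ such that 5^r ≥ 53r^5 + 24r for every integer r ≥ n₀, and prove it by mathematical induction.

n₀ = 10

At r = 9: 1953125 < 3129813, so the inequality fails and n₀ ≥ 10. We prove 5^r ≥ 53r^5 + 24r for all r ≥ 10.
Base case (r = 10): 5^r = 9765625 and 53r^5 + 24r = 5300240, so 9765625 ≥ 5300240.
Inductive step: assume the claim holds for r = k, so 5^k ≥ 53k^5 + 24k.
Then 5^(k + 1) = 5·(5^k) ≥ 5·(53k^5 + 24k).
Also, for k ≥ 10 we have 5·(53k^5 + 24k) ≥ 53(k+1)^5 + 24(k+1), since 5·(53k^5 + 24k) − (53(k+1)^5 + 24(k+1)) = 212k^5 - 265k^4 - 530k^3 - 530k^2 - 169k - 77, which is nonnegative for all k ≥ 10.
Combining, 5^(k + 1) ≥ 53(k+1)^5 + 24(k+1).
By the principle of mathematical induction, the result holds for all r ≥ 10.
Hence the smallest such n₀ is 10.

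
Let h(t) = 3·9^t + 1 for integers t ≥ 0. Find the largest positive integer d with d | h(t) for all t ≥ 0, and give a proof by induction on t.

Computing the first values: h(0) = 4 and h(1) = 28; gcd(4, 28) = 4, so d ≤ 4.
We prove 4 | 3·9^t + 1 for all t ≥ 0 by induction on t.
Base case (t = 0): h(0) = 4 = 4·(1), so 4 | h(0).
Inductive step: assume the claim holds for t = p, i.e. 4 | h(p). Then
h(p+1) = 3·9^(p+1) + 1 = 9·(3·9^p + 1) - 8 = 9·h(p) - 8. The first term is divisible by 4 by the inductive hypothesis, and -8 is divisible by 4. Hence 4 | h(p+1).
Hence, by induction on t, the claim holds for every t ≥ 0.
Therefore the largest such d is 4.

d = 4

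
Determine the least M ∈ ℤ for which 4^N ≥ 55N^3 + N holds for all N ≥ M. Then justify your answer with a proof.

M = 8

At N = 7: 16384 < 18872, so the inequality fails and M ≥ 8. We prove 4^N ≥ 55N^3 + N for all N ≥ 8.
Base case (N = 8): 4^N = 65536 and 55N^3 + N = 28168, so 65536 ≥ 28168.
Inductive step: assume the claim holds for N = j, so 4^j ≥ 55j^3 + j.
Then 4^(j + 1) = 4·(4^j) ≥ 4·(55j^3 + j).
Also, for j ≥ 8 we have 4·(55j^3 + j) ≥ 55(j+1)^3 + (j+1), since 4·(55j^3 + j) − (55(j+1)^3 + (j+1)) = 165j^3 - 165j^2 - 162j - 56, which is nonnegative for all j ≥ 8.
Combining, 4^(j + 1) ≥ 55(j+1)^3 + (j+1).
By the principle of mathematical induction, the result holds for all N ≥ 8.
Hence the smallest such M is 8.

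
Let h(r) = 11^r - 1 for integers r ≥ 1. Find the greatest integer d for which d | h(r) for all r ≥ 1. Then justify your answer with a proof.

d = 10

Computing the first values: h(1) = 10 and h(2) = 120; gcd(10, 120) = 10, so d ≤ 10.
We prove 10 | 11^r - 1 for all r ≥ 1 by induction on r.
Base case (r = 1): h(1) = 10 = 10·(1), so 10 | h(1).
Inductive step: suppose the statement holds for some i ≥ 1, i.e. 10 | h(i). Then
11^{i+1} − 1^{i+1} = 11·11^i − 1·1^i = 11·(11^i − 1^i) + (10)·1^i. The first term is divisible by 10 by the inductive hypothesis, and the second term (10)·1^i is divisible by 10 since 10 | 10. Hence 10 | h(i+1).
By induction, the statement is established for all r ≥ 1.
Therefore the largest such d is 10.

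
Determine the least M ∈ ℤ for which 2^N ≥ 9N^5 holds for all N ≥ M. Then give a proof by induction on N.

M = 27

At N = 26: 67108864 < 106932384, so the inequality fails and M ≥ 27. We prove 2^N ≥ 9N^5 for all N ≥ 27.
Base step (N = 27): 2^N = 134217728 and 9N^5 = 129140163, so 134217728 ≥ 129140163.
For the inductive step, assume it holds for an arbitrary i ≥ 27, so 2^i ≥ 9i^5.
Then 2^(i + 1) = 2·(2^i) ≥ 2·(9i^5).
Also, for i ≥ 27 we have 2·(9i^5) ≥ 9(i+1)^5, since 2 ≥ (1 + 1/i)^5 for all i ≥ 27.
Combining, 2^(i + 1) ≥ 9(i+1)^5.
By induction, the statement is established for all N ≥ 27.
Hence the smallest such M is 27.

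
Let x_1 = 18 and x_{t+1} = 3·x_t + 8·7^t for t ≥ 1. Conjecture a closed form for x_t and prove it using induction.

Computing the first terms: x_1 = 18, x_2 = 110, x_3 = 722. This suggests x_t = 4·3^(t - 1) + 2·7^t.
Base step (t = 1): the formula gives 18 = 18 = x_1.
Inductive step: assume the claim holds for t = k, so x_k = 4·3^(k - 1) + 2·7^k.
Then x_{k+1} = 3·x_k + 8·7^k = 3·(4·3^(k - 1) + 2·7^k) + 8·7^k = 4·3^k + 2·7^(k + 1) = 4·3^((k+1) - 1) + 2·7^(k+1),
which is the claimed formula at t = k+1.
By the principle of mathematical induction, the result holds for all t ≥ 1.

x_t = 4·3^(t - 1) + 2·7^t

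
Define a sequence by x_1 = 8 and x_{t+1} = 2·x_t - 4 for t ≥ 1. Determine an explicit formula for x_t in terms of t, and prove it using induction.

Computing the first terms: x_1 = 8, x_2 = 12, x_3 = 20. This suggests x_t = 2^(t + 1) + 4.
Base step (t = 1): the formula gives 8 = 8 = x_1.
Inductive step: assume the claim holds for t = j, so x_j = 2^(j + 1) + 4.
Then x_{j+1} = 2·x_j - 4 = 2·(2^(j + 1) + 4) - 4 = 2^(j + 2) + 4 = 2^((j+1) + 1) + 4,
which is the claimed formula at t = j+1.
By induction, the statement is established for all t ≥ 1.

x_t = 2^(t + 1) + 4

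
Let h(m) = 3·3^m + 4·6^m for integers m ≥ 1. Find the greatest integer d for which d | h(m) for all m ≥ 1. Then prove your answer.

Computing the first values: h(1) = 33 and h(2) = 171; gcd(33, 171) = 3, so d ≤ 3.
We prove 3 | 3·3^m + 4·6^m for all m ≥ 1 by induction on m.
Base case (m = 1): h(1) = 33 = 3·(11), so 3 | h(1).
Inductive step: assume the claim holds for m = j, i.e. 3 | h(j). Then
h(j+1) − 6·h(j) = (3·3^(j+1) + 4·6^(j+1)) − 6·(3·3^j + 4·6^j) = (3)·3^j·(3 − 6) = (-9)·3^j. Since 3 | h(j) by the inductive hypothesis, 3 | 6·h(j); and 3 | -9 since -9 = 3·-3. Therefore 3 | h(j+1).
Hence, by induction on m, the claim holds for every m ≥ 1.
Therefore the largest such d is 3.

d = 3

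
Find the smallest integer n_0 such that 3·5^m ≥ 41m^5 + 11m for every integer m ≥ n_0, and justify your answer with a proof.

n_0 = 9

At m = 8: 1171875 < 1343576, so the inequality fails and n_0 ≥ 9. We prove 3·5^m ≥ 41m^5 + 11m for all m ≥ 9.
When m = 9: 3·5^m = 5859375 and 41m^5 + 11m = 2421108, so 5859375 ≥ 2421108.
Inductive step: assume the claim holds for m = r, so 3·5^r ≥ 41r^5 + 11r.
Then 3·5^(r + 1) = 5·(3·5^r) ≥ 5·(41r^5 + 11r).
Also, for r ≥ 9 we have 5·(41r^5 + 11r) ≥ 41(r+1)^5 + 11(r+1), since 5·(41r^5 + 11r) − (41(r+1)^5 + 11(r+1)) = 164r^5 - 205r^4 - 410r^3 - 410r^2 - 161r - 52, which is nonnegative for all r ≥ 9.
Combining, 3·5^(r + 1) ≥ 41(r+1)^5 + 11(r+1).
This completes the induction.
Hence the smallest such n_0 is 9.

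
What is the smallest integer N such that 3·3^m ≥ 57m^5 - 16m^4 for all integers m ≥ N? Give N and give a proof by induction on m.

N = 15

At m = 14: 14348907 < 30041312, so the inequality fails and N ≥ 15. We prove 3·3^m ≥ 57m^5 - 16m^4 for all m ≥ 15.
For the base case m = 15: 3·3^m = 43046721 and 57m^5 - 16m^4 = 42474375, so 43046721 ≥ 42474375.
Suppose the result is true for m = r, so 3·3^r ≥ 57r^5 - 16r^4.
Then 3·3^(r + 1) = 3·(3·3^r) ≥ 3·(57r^5 - 16r^4).
Also, for r ≥ 15 we have 3·(57r^5 - 16r^4) ≥ 57(r+1)^5 - 16(r+1)^4, since 3·(57r^5 - 16r^4) − (57(r+1)^5 - 16(r+1)^4) = 114r^5 - 317r^4 - 506r^3 - 474r^2 - 221r - 41, which is nonnegative for all r ≥ 15.
Combining, 3·3^(r + 1) ≥ 57(r+1)^5 - 16(r+1)^4.
Hence, by induction on m, the claim holds for every m ≥ 15.
Hence the smallest such N is 15.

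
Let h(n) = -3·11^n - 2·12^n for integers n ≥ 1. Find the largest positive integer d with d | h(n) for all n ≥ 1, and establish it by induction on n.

d = 3

Computing the first values: h(1) = -57 and h(2) = -651; gcd(-57, -651) = 3, so d ≤ 3.
We prove 3 | -3·11^n - 2·12^n for all n ≥ 1 by induction on n.
Base case (n = 1): h(1) = -57 = 3·(-19), so 3 | h(1).
Suppose the result is true for n = k, i.e. 3 | h(k). Then
h(k+1) − 12·h(k) = (-3·11^(k+1) - 2·12^(k+1)) − 12·(-3·11^k - 2·12^k) = (-3)·11^k·(11 − 12) = (3)·11^k. Since 3 | h(k) by the inductive hypothesis, 3 | 12·h(k); and 3 | 3 since 3 = 3·1. Therefore 3 | h(k+1).
This completes the induction.
Therefore the largest such d is 3.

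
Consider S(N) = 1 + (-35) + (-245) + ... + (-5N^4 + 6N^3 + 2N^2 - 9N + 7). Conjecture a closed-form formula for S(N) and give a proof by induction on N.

S(N) = -N(N^4 + N^3 - 2N^2 + 2N - 3)

We claim S(N) = -N(N^4 + N^3 - 2N^2 + 2N - 3) for all N ≥ 1.
When N = 1: S(1) = 1, and the closed form gives 1. They agree.
Suppose the result is true for N = r, so S(r) = r(-r^4 - r^3 + 2r^2 - 2r + 3).
Then S(r+1) = S(r) + (-5r^4 - 14r^3 - 10r^2 - 7r + 1) = (r(-r^4 - r^3 + 2r^2 - 2r + 3)) + (-5r^4 - 14r^3 - 10r^2 - 7r + 1).
Simplifying, S(r+1) = -(r + 1)(r^4 + 5r^3 + 7r^2 + 5r - 1) = -(r+1)((r+1)^4 + (r+1)^3 - 2(r+1)^2 + 2(r+1) - 3),
which is the closed form with N = r+1.
By the principle of mathematical induction, the result holds for all N ≥ 1.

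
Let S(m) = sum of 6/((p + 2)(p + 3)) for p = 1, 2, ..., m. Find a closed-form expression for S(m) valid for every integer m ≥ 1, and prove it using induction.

We claim S(m) = 2m/(m + 3) for all m ≥ 1.
Base case (m = 1): S(1) = 1/2, and the closed form gives 1/2. They agree.
Suppose the result is true for m = p, so S(p) = 2p/(p + 3).
Then S(p+1) = S(p) + (6/((p + 3)(p + 4))) = (2p/(p + 3)) + (6/((p + 3)(p + 4))).
Simplifying, S(p+1) = 2(p + 1)/(p + 4) = 2(p+1)/((p+1) + 3),
which is the closed form with m = p+1.
By the principle of mathematical induction, the result holds for all m ≥ 1.

S(m) = 2m/(m + 3)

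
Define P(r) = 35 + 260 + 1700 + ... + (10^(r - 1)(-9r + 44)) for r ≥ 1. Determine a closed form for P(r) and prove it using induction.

P(r) = 10^r(-r + 5) - 5

We claim P(r) = 10^r(-r + 5) - 5 for all r ≥ 1.
When r = 1: P(1) = 35, and the closed form gives 35. They agree.
Inductive step: assume the claim holds for r = m, so P(m) = 10^m(-m + 5) - 5.
Then P(m+1) = P(m) + (10^m(-9m + 35)) = (10^m(-m + 5) - 5) + (10^m(-9m + 35)).
Simplifying, P(m+1) = -10·10^m·m + 40·10^m - 5 = 10^(m+1)(-(m+1) + 5) - 5,
which is the closed form with r = m+1.
This completes the induction.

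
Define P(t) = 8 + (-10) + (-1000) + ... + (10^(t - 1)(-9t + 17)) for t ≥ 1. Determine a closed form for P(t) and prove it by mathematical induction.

We claim P(t) = 10^t(-t + 2) - 2 for all t ≥ 1.
Base step (t = 1): P(1) = 8, and the closed form gives 8. They agree.
Suppose the result is true for t = r, so P(r) = 10^r(-r + 2) - 2.
Then P(r+1) = P(r) + (10^r(-9r + 8)) = (10^r(-r + 2) - 2) + (10^r(-9r + 8)).
Simplifying, P(r+1) = -10·10^r·r + 10·10^r - 2 = 10^(r+1)(-(r+1) + 2) - 2,
which is the closed form with t = r+1.
This completes the induction.

P(t) = 10^t(-t + 2) - 2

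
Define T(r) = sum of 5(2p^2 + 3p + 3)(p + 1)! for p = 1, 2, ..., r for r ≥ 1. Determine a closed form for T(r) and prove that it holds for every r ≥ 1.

T(r) = (10r + 5)(r + 2)! - 10

We claim T(r) = (10r + 5)(r + 2)! - 10 for all r ≥ 1.
For the base case r = 1: T(1) = 80, and the closed form gives 80. They agree.
Suppose the result is true for r = p, so T(p) = (10p + 5)(p + 2)! - 10.
Then T(p+1) = T(p) + (5(2p^2 + 7p + 8)(p + 2)!) = ((10p + 5)(p + 2)! - 10) + (5(2p^2 + 7p + 8)(p + 2)!).
Simplifying, T(p+1) = (10(p+1) + 5)((p+1) + 2)! - 10,
which is the closed form with r = p+1.
This completes the induction.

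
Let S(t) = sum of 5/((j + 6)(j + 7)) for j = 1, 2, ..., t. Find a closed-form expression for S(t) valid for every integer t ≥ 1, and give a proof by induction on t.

S(t) = 5t/(7(t + 7))

We claim S(t) = 5t/(7(t + 7)) for all t ≥ 1.
Base step (t = 1): S(1) = 5/56, and the closed form gives 5/56. They agree.
Inductive step: assume the claim holds for t = j, so S(j) = 5j/(7(j + 7)).
Then S(j+1) = S(j) + (5/((j + 7)(j + 8))) = (5j/(7(j + 7))) + (5/((j + 7)(j + 8))).
Simplifying, S(j+1) = 5(j + 1)/(7(j + 8)) = 5(j+1)/(7((j+1) + 7)),
which is the closed form with t = j+1.
By induction, the statement is established for all t ≥ 1.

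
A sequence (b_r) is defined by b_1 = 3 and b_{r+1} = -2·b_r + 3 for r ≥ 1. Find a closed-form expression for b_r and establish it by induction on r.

Computing the first terms: b_1 = 3, b_2 = -3, b_3 = 9. This suggests b_r = -(-2)^r + 1.
Base case (r = 1): the formula gives 3 = 3 = b_1.
Suppose the result is true for r = j, so b_j = -(-2)^j + 1.
Then b_{j+1} = -2·b_j + 3 = -2·(-(-2)^j + 1) + 3 = -(-2)^(j + 1) + 1,
which is the claimed formula at r = j+1.
By induction, the statement is established for all r ≥ 1.

b_r = -(-2)^r + 1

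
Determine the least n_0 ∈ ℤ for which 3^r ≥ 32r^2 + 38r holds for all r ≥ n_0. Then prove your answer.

n_0 = 7

At r = 6: 729 < 1380, so the inequality fails and n_0 ≥ 7. We prove 3^r ≥ 32r^2 + 38r for all r ≥ 7.
Base step (r = 7): 3^r = 2187 and 32r^2 + 38r = 1834, so 2187 ≥ 1834.
Inductive step: suppose the statement holds for some m ≥ 7, so 3^m ≥ 32m^2 + 38m.
Then 3^(m + 1) = 3·(3^m) ≥ 3·(32m^2 + 38m).
Also, for m ≥ 7 we have 3·(32m^2 + 38m) ≥ 32(m+1)^2 + 38(m+1), since 3·(32m^2 + 38m) − (32(m+1)^2 + 38(m+1)) = 64m^2 + 12m - 70, which is nonnegative for all m ≥ 7.
Combining, 3^(m + 1) ≥ 32(m+1)^2 + 38(m+1).
By the principle of mathematical induction, the result holds for all r ≥ 7.
Hence the smallest such n_0 is 7.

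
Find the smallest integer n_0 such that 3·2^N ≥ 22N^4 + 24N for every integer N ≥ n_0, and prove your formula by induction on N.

n_0 = 21

At N = 20: 3145728 < 3520480, so the inequality fails and n_0 ≥ 21. We prove 3·2^N ≥ 22N^4 + 24N for all N ≥ 21.
When N = 21: 3·2^N = 6291456 and 22N^4 + 24N = 4279086, so 6291456 ≥ 4279086.
Inductive step: suppose the statement holds for some p ≥ 21, so 3·2^p ≥ 22p^4 + 24p.
Then 3·2^(p + 1) = 2·(3·2^p) ≥ 2·(22p^4 + 24p).
Also, for p ≥ 21 we have 2·(22p^4 + 24p) ≥ 22(p+1)^4 + 24(p+1), since 2·(22p^4 + 24p) − (22(p+1)^4 + 24(p+1)) = 22p^4 - 88p^3 - 132p^2 - 64p - 46, which is nonnegative for all p ≥ 21.
Combining, 3·2^(p + 1) ≥ 22(p+1)^4 + 24(p+1).
This completes the induction.
Hence the smallest such n_0 is 21.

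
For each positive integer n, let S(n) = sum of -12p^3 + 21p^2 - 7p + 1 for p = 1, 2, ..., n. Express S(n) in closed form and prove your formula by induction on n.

We claim S(n) = -n(3n^3 - n^2 - 4n - 1) for all n ≥ 1.
For the base case n = 1: S(1) = 3, and the closed form gives 3. They agree.
Suppose the result is true for n = p, so S(p) = p(-3p^3 + p^2 + 4p + 1).
Then S(p+1) = S(p) + (-12p^3 - 15p^2 - p + 3) = (p(-3p^3 + p^2 + 4p + 1)) + (-12p^3 - 15p^2 - p + 3).
Simplifying, S(p+1) = -(p + 1)(3p^3 + 8p^2 + 3p - 3) = -(p+1)(3(p+1)^3 - (p+1)^2 - 4(p+1) - 1),
which is the closed form with n = p+1.
By the principle of mathematical induction, the result holds for all n ≥ 1.

S(n) = -n(3n^3 - n^2 - 4n - 1)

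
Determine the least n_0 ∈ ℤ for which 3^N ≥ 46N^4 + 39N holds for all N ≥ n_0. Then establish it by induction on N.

At N = 12: 531441 < 954324, so the inequality fails and n_0 ≥ 13. We prove 3^N ≥ 46N^4 + 39N for all N ≥ 13.
When N = 13: 3^N = 1594323 and 46N^4 + 39N = 1314313, so 1594323 ≥ 1314313.
For the inductive step, assume it holds for an arbitrary k ≥ 13, so 3^k ≥ 46k^4 + 39k.
Then 3^(k + 1) = 3·(3^k) ≥ 3·(46k^4 + 39k).
Also, for k ≥ 13 we have 3·(46k^4 + 39k) ≥ 46(k+1)^4 + 39(k+1), since 3·(46k^4 + 39k) − (46(k+1)^4 + 39(k+1)) = 92k^4 - 184k^3 - 276k^2 - 106k - 85, which is nonnegative for all k ≥ 13.
Combining, 3^(k + 1) ≥ 46(k+1)^4 + 39(k+1).
By induction, the statement is established for all N ≥ 13.
Hence the smallest such n_0 is 13.

n_0 = 13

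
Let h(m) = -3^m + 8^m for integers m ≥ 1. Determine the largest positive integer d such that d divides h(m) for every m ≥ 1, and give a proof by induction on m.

Computing the first values: h(1) = 5 and h(2) = 55; gcd(5, 55) = 5, so d ≤ 5.
We prove 5 | -3^m + 8^m for all m ≥ 1 by induction on m.
Base case (m = 1): h(1) = 5 = 5·(1), so 5 | h(1).
Suppose the result is true for m = i, i.e. 5 | h(i). Then
8^{i+1} − 3^{i+1} = 8·8^i − 3·3^i = 8·(8^i − 3^i) + (5)·3^i. The first term is divisible by 5 by the inductive hypothesis, and the second term (5)·3^i is divisible by 5 since 5 | 5. Hence 5 | h(i+1).
By the principle of mathematical induction, the result holds for all m ≥ 1.
Therefore the largest such d is 5.

d = 5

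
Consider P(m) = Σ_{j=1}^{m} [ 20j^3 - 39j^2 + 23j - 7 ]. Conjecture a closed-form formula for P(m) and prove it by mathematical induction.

We claim P(m) = m(5m^3 - 3m^2 - 3m - 2) for all m ≥ 1.
For the base case m = 1: P(1) = -3, and the closed form gives -3. They agree.
Inductive step: suppose the statement holds for some j ≥ 1, so P(j) = j(5j^3 - 3j^2 - 3j - 2).
Then P(j+1) = P(j) + (20j^3 + 21j^2 + 5j - 3) = (j(5j^3 - 3j^2 - 3j - 2)) + (20j^3 + 21j^2 + 5j - 3).
Simplifying, P(j+1) = (j + 1)(5j^3 + 12j^2 + 6j - 3) = (j+1)(5(j+1)^3 - 3(j+1)^2 - 3(j+1) - 2),
which is the closed form with m = j+1.
By the principle of mathematical induction, the result holds for all m ≥ 1.

P(m) = m(5m^3 - 3m^2 - 3m - 2)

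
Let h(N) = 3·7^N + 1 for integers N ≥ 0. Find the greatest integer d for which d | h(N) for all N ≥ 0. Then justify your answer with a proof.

Computing the first values: h(0) = 4 and h(1) = 22; gcd(4, 22) = 2, so d ≤ 2.
We prove 2 | 3·7^N + 1 for all N ≥ 0 by induction on N.
For the base case N = 0: h(0) = 4 = 2·(2), so 2 | h(0).
Suppose the result is true for N = r, i.e. 2 | h(r). Then
h(r+1) = 3·7^(r+1) + 1 = 7·(3·7^r + 1) - 6 = 7·h(r) - 6. The first term is divisible by 2 by the inductive hypothesis, and -6 is divisible by 2. Hence 2 | h(r+1).
By induction, the statement is established for all N ≥ 0.
Therefore the largest such d is 2.

d = 2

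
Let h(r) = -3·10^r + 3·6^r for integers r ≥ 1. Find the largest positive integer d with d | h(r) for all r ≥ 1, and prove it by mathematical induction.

Computing the first values: h(1) = -12 and h(2) = -192; gcd(-12, -192) = 12, so d ≤ 12.
We prove 12 | -3·10^r + 3·6^r for all r ≥ 1 by induction on r.
Base step (r = 1): h(1) = -12 = 12·(-1), so 12 | h(1).
For the inductive step, assume it holds for an arbitrary p ≥ 1, i.e. 12 | h(p). Then
h(p+1) − 10·h(p) = (-3·10^(p+1) + 3·6^(p+1)) − 10·(-3·10^p + 3·6^p) = (3)·6^p·(6 − 10) = (-12)·6^p. Since 12 | h(p) by the inductive hypothesis, 12 | 10·h(p); and 12 | -12 since -12 = 12·-1. Therefore 12 | h(p+1).
Hence, by induction on r, the claim holds for every r ≥ 1.
Therefore the largest such d is 12.

d = 12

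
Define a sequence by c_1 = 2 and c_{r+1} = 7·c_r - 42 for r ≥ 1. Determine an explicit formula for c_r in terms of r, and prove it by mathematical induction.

Computing the first terms: c_1 = 2, c_2 = -28, c_3 = -238. This suggests c_r = -5·7^(r - 1) + 7.
When r = 1: the formula gives 2 = 2 = c_1.
Inductive step: assume the claim holds for r = i, so c_i = -5·7^(i - 1) + 7.
Then c_{i+1} = 7·c_i - 42 = 7·(-5·7^(i - 1) + 7) - 42 = -5·7^i + 7 = -5·7^((i+1) - 1) + 7,
which is the claimed formula at r = i+1.
This completes the induction.

c_r = -5·7^(r - 1) + 7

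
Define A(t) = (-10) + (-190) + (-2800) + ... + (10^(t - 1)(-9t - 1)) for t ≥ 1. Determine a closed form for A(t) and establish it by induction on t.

We claim A(t) = -10^t·t for all t ≥ 1.
When t = 1: A(1) = -10, and the closed form gives -10. They agree.
For the inductive step, assume it holds for an arbitrary i ≥ 1, so A(i) = -10^i·i.
Then A(i+1) = A(i) + (10^i(-9i - 10)) = (-10^i·i) + (10^i(-9i - 10)).
Simplifying, A(i+1) = 10^(i + 1)(-i - 1) = -10^(i+1)·(i+1),
which is the closed form with t = i+1.
This completes the induction.

A(t) = -10^t·t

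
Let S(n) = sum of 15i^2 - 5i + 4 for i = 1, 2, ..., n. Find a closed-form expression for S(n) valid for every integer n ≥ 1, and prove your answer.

We claim S(n) = n(5n^2 + 5n + 4) for all n ≥ 1.
Base case (n = 1): S(1) = 14, and the closed form gives 14. They agree.
Inductive step: suppose the statement holds for some i ≥ 1, so S(i) = i(5i^2 + 5i + 4).
Then S(i+1) = S(i) + (15i^2 + 25i + 14) = (i(5i^2 + 5i + 4)) + (15i^2 + 25i + 14).
Simplifying, S(i+1) = (i + 1)(5i^2 + 15i + 14) = (i+1)(5(i+1)^2 + 5(i+1) + 4),
which is the closed form with n = i+1.
By the principle of mathematical induction, the result holds for all n ≥ 1.

S(n) = n(5n^2 + 5n + 4)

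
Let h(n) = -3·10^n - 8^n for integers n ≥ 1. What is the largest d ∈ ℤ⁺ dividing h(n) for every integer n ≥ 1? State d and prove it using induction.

d = 2

Computing the first values: h(1) = -38 and h(2) = -364; gcd(-38, -364) = 2, so d ≤ 2.
We prove 2 | -3·10^n - 8^n for all n ≥ 1 by induction on n.
Base step (n = 1): h(1) = -38 = 2·(-19), so 2 | h(1).
Inductive step: assume the claim holds for n = j, i.e. 2 | h(j). Then
h(j+1) − 10·h(j) = (-3·10^(j+1) - 8^(j+1)) − 10·(-3·10^j - 8^j) = (-1)·8^j·(8 − 10) = (2)·8^j. Since 2 | h(j) by the inductive hypothesis, 2 | 10·h(j); and 2 | 2 since 2 = 2·1. Therefore 2 | h(j+1).
Hence, by induction on n, the claim holds for every n ≥ 1.
Therefore the largest such d is 2.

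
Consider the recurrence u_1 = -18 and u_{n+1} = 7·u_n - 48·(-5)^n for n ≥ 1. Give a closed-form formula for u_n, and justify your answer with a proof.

u_n = 4(-5)^n + 2·7^(n - 1)

Computing the first terms: u_1 = -18, u_2 = 114, u_3 = -402. This suggests u_n = 4(-5)^n + 2·7^(n - 1).
When n = 1: the formula gives -18 = -18 = u_1.
Suppose the result is true for n = i, so u_i = 4(-5)^i + 2·7^(i - 1).
Then u_{i+1} = 7·u_i - 48·(-5)^i = 7·(4(-5)^i + 2·7^(i - 1)) - 48·(-5)^i = 4(-5)^(i + 1) + 2·7^i = 4(-5)^(i+1) + 2·7^((i+1) - 1),
which is the claimed formula at n = i+1.
Hence, by induction on n, the claim holds for every n ≥ 1.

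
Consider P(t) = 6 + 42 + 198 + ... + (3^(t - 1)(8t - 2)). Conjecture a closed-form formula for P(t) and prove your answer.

We claim P(t) = 3^t(4t - 3) + 3 for all t ≥ 1.
When t = 1: P(1) = 6, and the closed form gives 6. They agree.
Inductive step: suppose the statement holds for some i ≥ 1, so P(i) = 3^i(4i - 3) + 3.
Then P(i+1) = P(i) + (3^i(8i + 6)) = (3^i(4i - 3) + 3) + (3^i(8i + 6)).
Simplifying, P(i+1) = 12·3^i·i + 3·3^i + 3 = 3^(i+1)(4(i+1) - 3) + 3,
which is the closed form with t = i+1.
By induction, the statement is established for all t ≥ 1.

P(t) = 3^t(4t - 3) + 3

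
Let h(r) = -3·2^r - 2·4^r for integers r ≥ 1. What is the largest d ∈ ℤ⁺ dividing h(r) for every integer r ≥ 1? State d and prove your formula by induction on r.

d = 2

Computing the first values: h(1) = -14 and h(2) = -44; gcd(-14, -44) = 2, so d ≤ 2.
We prove 2 | -3·2^r - 2·4^r for all r ≥ 1 by induction on r.
Base step (r = 1): h(1) = -14 = 2·(-7), so 2 | h(1).
Suppose the result is true for r = i, i.e. 2 | h(i). Then
h(i+1) − 4·h(i) = (-3·2^(i+1) - 2·4^(i+1)) − 4·(-3·2^i - 2·4^i) = (-3)·2^i·(2 − 4) = (6)·2^i. Since 2 | h(i) by the inductive hypothesis, 2 | 4·h(i); and 2 | 6 since 6 = 2·3. Therefore 2 | h(i+1).
By the principle of mathematical induction, the result holds for all r ≥ 1.
Therefore the largest such d is 2.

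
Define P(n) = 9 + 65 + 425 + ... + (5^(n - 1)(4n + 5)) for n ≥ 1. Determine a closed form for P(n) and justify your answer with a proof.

We claim P(n) = 5^n(n + 1) - 1 for all n ≥ 1.
For the base case n = 1: P(1) = 9, and the closed form gives 9. They agree.
Suppose the result is true for n = m, so P(m) = 5^m(m + 1) - 1.
Then P(m+1) = P(m) + (5^m(4m + 9)) = (5^m(m + 1) - 1) + (5^m(4m + 9)).
Simplifying, P(m+1) = 5·5^m·m + 10·5^m - 1 = 5^(m+1)((m+1) + 1) - 1,
which is the closed form with n = m+1.
By the principle of mathematical induction, the result holds for all n ≥ 1.

P(n) = 5^n(n + 1) - 1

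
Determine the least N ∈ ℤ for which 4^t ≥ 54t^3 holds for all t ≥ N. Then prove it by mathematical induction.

N = 8

At t = 7: 16384 < 18522, so the inequality fails and N ≥ 8. We prove 4^t ≥ 54t^3 for all t ≥ 8.
When t = 8: 4^t = 65536 and 54t^3 = 27648, so 65536 ≥ 27648.
For the inductive step, assume it holds for an arbitrary m ≥ 8, so 4^m ≥ 54m^3.
Then 4^(m + 1) = 4·(4^m) ≥ 4·(54m^3).
Also, for m ≥ 8 we have 4·(54m^3) ≥ 54(m+1)^3, since 4 ≥ (1 + 1/m)^3 for all m ≥ 8.
Combining, 4^(m + 1) ≥ 54(m+1)^3.
This completes the induction.
Hence the smallest such N is 8.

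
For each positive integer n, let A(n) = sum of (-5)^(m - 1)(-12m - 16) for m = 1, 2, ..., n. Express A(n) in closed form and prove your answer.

We claim A(n) = (-5)^n(2n + 3) - 3 for all n ≥ 1.
Base step (n = 1): A(1) = -28, and the closed form gives -28. They agree.
Inductive step: suppose the statement holds for some m ≥ 1, so A(m) = (-5)^m(2m + 3) - 3.
Then A(m+1) = A(m) + ((-5)^m(-12m - 28)) = ((-5)^m(2m + 3) - 3) + ((-5)^m(-12m - 28)).
Simplifying, A(m+1) = -10(-5)^m·m - 25(-5)^m - 3 = (-5)^(m+1)(2(m+1) + 3) - 3,
which is the closed form with n = m+1.
This completes the induction.

A(n) = (-5)^n(2n + 3) - 3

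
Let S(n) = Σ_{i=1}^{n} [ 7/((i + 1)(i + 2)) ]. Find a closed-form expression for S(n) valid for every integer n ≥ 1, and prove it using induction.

We claim S(n) = 7n/(2(n + 2)) for all n ≥ 1.
When n = 1: S(1) = 7/6, and the closed form gives 7/6. They agree.
For the inductive step, assume it holds for an arbitrary i ≥ 1, so S(i) = 7i/(2(i + 2)).
Then S(i+1) = S(i) + (7/((i + 2)(i + 3))) = (7i/(2(i + 2))) + (7/((i + 2)(i + 3))).
Simplifying, S(i+1) = 7(i + 1)/(2(i + 3)) = 7(i+1)/(2((i+1) + 2)),
which is the closed form with n = i+1.
By the principle of mathematical induction, the result holds for all n ≥ 1.

S(n) = 7n/(2(n + 2))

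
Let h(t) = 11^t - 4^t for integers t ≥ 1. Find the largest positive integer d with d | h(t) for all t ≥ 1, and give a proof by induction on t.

d = 7

Computing the first values: h(1) = 7 and h(2) = 105; gcd(7, 105) = 7, so d ≤ 7.
We prove 7 | 11^t - 4^t for all t ≥ 1 by induction on t.
Base case (t = 1): h(1) = 7 = 7·(1), so 7 | h(1).
Inductive step: assume the claim holds for t = j, i.e. 7 | h(j). Then
11^{j+1} − 4^{j+1} = 11·11^j − 4·4^j = 11·(11^j − 4^j) + (7)·4^j. The first term is divisible by 7 by the inductive hypothesis, and the second term (7)·4^j is divisible by 7 since 7 | 7. Hence 7 | h(j+1).
By induction, the statement is established for all t ≥ 1.
Therefore the largest such d is 7.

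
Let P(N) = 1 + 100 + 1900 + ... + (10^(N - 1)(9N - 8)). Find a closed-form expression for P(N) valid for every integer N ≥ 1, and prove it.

P(N) = 10^N(N - 1) + 1

We claim P(N) = 10^N(N - 1) + 1 for all N ≥ 1.
For the base case N = 1: P(1) = 1, and the closed form gives 1. They agree.
Inductive step: assume the claim holds for N = m, so P(m) = 10^m(m - 1) + 1.
Then P(m+1) = P(m) + (10^m(9m + 1)) = (10^m(m - 1) + 1) + (10^m(9m + 1)).
Simplifying, P(m+1) = 10^(m + 1)m + 1 = 10^(m+1)((m+1) - 1) + 1,
which is the closed form with N = m+1.
Hence, by induction on N, the claim holds for every N ≥ 1.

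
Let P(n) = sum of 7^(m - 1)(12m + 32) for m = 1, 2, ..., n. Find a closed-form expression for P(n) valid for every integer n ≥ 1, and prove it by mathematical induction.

We claim P(n) = 7^n(2n + 5) - 5 for all n ≥ 1.
For the base case n = 1: P(1) = 44, and the closed form gives 44. They agree.
Inductive step: assume the claim holds for n = m, so P(m) = 7^m(2m + 5) - 5.
Then P(m+1) = P(m) + (7^m(12m + 44)) = (7^m(2m + 5) - 5) + (7^m(12m + 44)).
Simplifying, P(m+1) = 14·7^m·m + 49·7^m - 5 = 7^(m+1)(2(m+1) + 5) - 5,
which is the closed form with n = m+1.
Hence, by induction on n, the claim holds for every n ≥ 1.

P(n) = 7^n(2n + 5) - 5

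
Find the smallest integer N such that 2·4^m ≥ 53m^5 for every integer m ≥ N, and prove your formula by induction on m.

N = 12

At m = 11: 8388608 < 8535703, so the inequality fails and N ≥ 12. We prove 2·4^m ≥ 53m^5 for all m ≥ 12.
When m = 12: 2·4^m = 33554432 and 53m^5 = 13188096, so 33554432 ≥ 13188096.
Inductive step: suppose the statement holds for some r ≥ 12, so 2·4^r ≥ 53r^5.
Then 2·4^(r + 1) = 4·(2·4^r) ≥ 4·(53r^5).
Also, for r ≥ 12 we have 4·(53r^5) ≥ 53(r+1)^5, since 4 ≥ (1 + 1/r)^5 for all r ≥ 12.
Combining, 2·4^(r + 1) ≥ 53(r+1)^5.
This completes the induction.
Hence the smallest such N is 12.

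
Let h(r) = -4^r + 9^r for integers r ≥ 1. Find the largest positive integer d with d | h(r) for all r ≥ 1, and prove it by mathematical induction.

Computing the first values: h(1) = 5 and h(2) = 65; gcd(5, 65) = 5, so d ≤ 5.
We prove 5 | -4^r + 9^r for all r ≥ 1 by induction on r.
Base step (r = 1): h(1) = 5 = 5·(1), so 5 | h(1).
Inductive step: assume the claim holds for r = m, i.e. 5 | h(m). Then
9^{m+1} − 4^{m+1} = 9·9^m − 4·4^m = 9·(9^m − 4^m) + (5)·4^m. The first term is divisible by 5 by the inductive hypothesis, and the second term (5)·4^m is divisible by 5 since 5 | 5. Hence 5 | h(m+1).
Hence, by induction on r, the claim holds for every r ≥ 1.
Therefore the largest such d is 5.

d = 5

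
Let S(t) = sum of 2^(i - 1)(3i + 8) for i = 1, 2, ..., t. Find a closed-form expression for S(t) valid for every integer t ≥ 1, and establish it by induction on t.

S(t) = 2^t(3t + 5) - 5

We claim S(t) = 2^t(3t + 5) - 5 for all t ≥ 1.
Base case (t = 1): S(1) = 11, and the closed form gives 11. They agree.
Inductive step: assume the claim holds for t = i, so S(i) = 2^i(3i + 5) - 5.
Then S(i+1) = S(i) + (2^i(3i + 11)) = (2^i(3i + 5) - 5) + (2^i(3i + 11)).
Simplifying, S(i+1) = 6·2^i·i + 16·2^i - 5 = 2^(i+1)(3(i+1) + 5) - 5,
which is the closed form with t = i+1.
This completes the induction.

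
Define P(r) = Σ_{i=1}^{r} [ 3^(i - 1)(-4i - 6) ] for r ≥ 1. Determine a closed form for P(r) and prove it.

P(r) = -2·3^r(r + 1) + 2

We claim P(r) = -2·3^r(r + 1) + 2 for all r ≥ 1.
Base step (r = 1): P(1) = -10, and the closed form gives -10. They agree.
Suppose the result is true for r = i, so P(i) = -2·3^i(i + 1) + 2.
Then P(i+1) = P(i) + (3^i(-4i - 10)) = (-2·3^i(i + 1) + 2) + (3^i(-4i - 10)).
Simplifying, P(i+1) = -6·3^i·i - 12·3^i + 2 = -2·3^(i+1)((i+1) + 1) + 2,
which is the closed form with r = i+1.
This completes the induction.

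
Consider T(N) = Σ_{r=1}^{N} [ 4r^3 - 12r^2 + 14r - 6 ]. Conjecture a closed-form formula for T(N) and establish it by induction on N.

We claim T(N) = N(N - 1)(N^2 - N + 1) for all N ≥ 1.
When N = 1: T(1) = 0, and the closed form gives 0. They agree.
Inductive step: assume the claim holds for N = r, so T(r) = r(r^3 - 2r^2 + 2r - 1).
Then T(r+1) = T(r) + (4r^3 + 2r) = (r(r^3 - 2r^2 + 2r - 1)) + (4r^3 + 2r).
Simplifying, T(r+1) = r(r + 1)(r^2 + r + 1) = (r+1)((r+1) - 1)((r+1)^2 - (r+1) + 1),
which is the closed form with N = r+1.
This completes the induction.

T(N) = N(N - 1)(N^2 - N + 1)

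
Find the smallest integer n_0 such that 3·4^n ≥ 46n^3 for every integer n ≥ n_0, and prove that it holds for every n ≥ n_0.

n_0 = 6

At n = 5: 3072 < 5750, so the inequality fails and n_0 ≥ 6. We prove 3·4^n ≥ 46n^3 for all n ≥ 6.
When n = 6: 3·4^n = 12288 and 46n^3 = 9936, so 12288 ≥ 9936.
Suppose the result is true for n = m, so 3·4^m ≥ 46m^3.
Then 3·4^(m + 1) = 4·(3·4^m) ≥ 4·(46m^3).
Also, for m ≥ 6 we have 4·(46m^3) ≥ 46(m+1)^3, since 4 ≥ (1 + 1/m)^3 for all m ≥ 6.
Combining, 3·4^(m + 1) ≥ 46(m+1)^3.
By the principle of mathematical induction, the result holds for all n ≥ 6.
Hence the smallest such n_0 is 6.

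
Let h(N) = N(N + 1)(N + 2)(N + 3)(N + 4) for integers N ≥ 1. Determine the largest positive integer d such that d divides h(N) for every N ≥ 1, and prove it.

d = 120

Computing the first values: h(1) = 120 and h(2) = 720; gcd(120, 720) = 120, so d ≤ 120.
We prove 120 | N(N + 1)(N + 2)(N + 3)(N + 4) for all N ≥ 1 by induction on N.
When N = 1: h(1) = 120 = 120·(1), so 120 | h(1).
For the inductive step, assume it holds for an arbitrary p ≥ 1, i.e. 120 | h(p). Then
h(p+1) − h(p) = (p+1)·(p+2)·(p+3)·(p+4)·(p+5) − p·(p+1)·(p+2)·(p+3)·(p+4) = (p+1)·(p+2)·(p+3)·(p+4)·[(p+5) − p] = 5·(p+1)·(p+2)·(p+3)·(p+4). The product of 4 consecutive integers is divisible by (4)! = 24, so h(p+1) − h(p) is divisible by 5·24 = 120. By the inductive hypothesis 120 | h(p), hence 120 | h(p+1).
This completes the induction.
Therefore the largest such d is 120.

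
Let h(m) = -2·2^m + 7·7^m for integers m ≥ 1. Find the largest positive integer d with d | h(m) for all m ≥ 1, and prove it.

d = 5

Computing the first values: h(1) = 45 and h(2) = 335; gcd(45, 335) = 5, so d ≤ 5.
We prove 5 | -2·2^m + 7·7^m for all m ≥ 1 by induction on m.
Base step (m = 1): h(1) = 45 = 5·(9), so 5 | h(1).
Suppose the result is true for m = p, i.e. 5 | h(p). Then
h(p+1) − 7·h(p) = (-2·2^(p+1) + 7·7^(p+1)) − 7·(-2·2^p + 7·7^p) = (-2)·2^p·(2 − 7) = (10)·2^p. Since 5 | h(p) by the inductive hypothesis, 5 | 7·h(p); and 5 | 10 since 10 = 5·2. Therefore 5 | h(p+1).
Hence, by induction on m, the claim holds for every m ≥ 1.
Therefore the largest such d is 5.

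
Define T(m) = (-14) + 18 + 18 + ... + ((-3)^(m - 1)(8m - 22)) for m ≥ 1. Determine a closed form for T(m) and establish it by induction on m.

We claim T(m) = (-3)^m(-2m + 5) - 5 for all m ≥ 1.
Base step (m = 1): T(1) = -14, and the closed form gives -14. They agree.
Inductive step: assume the claim holds for m = k, so T(k) = (-3)^k(-2k + 5) - 5.
Then T(k+1) = T(k) + ((-3)^k(8k - 14)) = ((-3)^k(-2k + 5) - 5) + ((-3)^k(8k - 14)).
Simplifying, T(k+1) = 6(-3)^k·k - 9(-3)^k - 5 = (-3)^(k+1)(-2(k+1) + 5) - 5,
which is the closed form with m = k+1.
By the principle of mathematical induction, the result holds for all m ≥ 1.

T(m) = (-3)^m(-2m + 5) - 5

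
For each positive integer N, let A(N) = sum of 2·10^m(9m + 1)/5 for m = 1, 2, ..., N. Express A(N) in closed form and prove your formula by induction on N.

A(N) = 4·10^N·N

We claim A(N) = 4·10^N·N for all N ≥ 1.
For the base case N = 1: A(1) = 40, and the closed form gives 40. They agree.
Inductive step: assume the claim holds for N = m, so A(m) = 4·10^m·m.
Then A(m+1) = A(m) + (10^m(36m + 40)) = (4·10^m·m) + (10^m(36m + 40)).
Simplifying, A(m+1) = 40·10^m(m + 1) = 4·10^(m+1)·(m+1),
which is the closed form with N = m+1.
By the principle of mathematical induction, the result holds for all N ≥ 1.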